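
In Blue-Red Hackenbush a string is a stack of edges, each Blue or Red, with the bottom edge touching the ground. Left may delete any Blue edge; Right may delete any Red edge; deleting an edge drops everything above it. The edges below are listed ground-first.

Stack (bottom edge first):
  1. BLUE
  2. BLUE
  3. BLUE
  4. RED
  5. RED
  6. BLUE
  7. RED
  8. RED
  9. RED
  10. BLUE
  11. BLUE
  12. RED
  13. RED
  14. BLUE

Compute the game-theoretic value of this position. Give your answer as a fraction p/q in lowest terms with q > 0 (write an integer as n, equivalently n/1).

4659/2048

Prefix values for BLUE BLUE BLUE RED RED BLUE RED RED RED BLUE BLUE RED RED BLUE via {L|R} + simplicity:
g_1 [B]  L=[0]  R=[—]  = 1
g_2 [BB]  L=[0,1]  R=[—]  = 2
g_3 [BBB]  L=[0,1,2]  R=[—]  = 3
g_4 [BBBR]  L=[0,1,2]  R=[3]  = 5/2
g_5 [BBBRR]  L=[0,1,2]  R=[5/2,3]  = 9/4
g_6 [BBBRRB]  L=[0,1,2,9/4]  R=[5/2,3]  = 19/8
g_7 [BBBRRBR]  L=[0,1,2,9/4]  R=[19/8,5/2,3]  = 37/16
g_8 [BBBRRBRR]  L=[0,1,2,9/4]  R=[37/16,19/8,5/2,3]  = 73/32
g_9 [BBBRRBRRR]  L=[0,1,2,9/4]  R=[73/32,37/16,19/8,5/2,3]  = 145/64
g_10 [BBBRRBRRRB]  L=[0,1,2,9/4,145/64]  R=[73/32,37/16,19/8,5/2,3]  = 291/128
g_11 [BBBRRBRRRBB]  L=[0,1,2,9/4,145/64,291/128]  R=[73/32,37/16,19/8,5/2,3]  = 583/256
g_12 [BBBRRBRRRBBR]  L=[0,1,2,9/4,145/64,291/128]  R=[583/256,73/32,37/16,19/8,5/2,3]  = 1165/512
g_13 [BBBRRBRRRBBRR]  L=[0,1,2,9/4,145/64,291/128]  R=[1165/512,583/256,73/32,37/16,19/8,5/2,3]  = 2329/1024
g_14 [BBBRRBRRRBBRRB]  L=[0,1,2,9/4,145/64,291/128,2329/1024]  R=[1165/512,583/256,73/32,37/16,19/8,5/2,3]  = 4659/2048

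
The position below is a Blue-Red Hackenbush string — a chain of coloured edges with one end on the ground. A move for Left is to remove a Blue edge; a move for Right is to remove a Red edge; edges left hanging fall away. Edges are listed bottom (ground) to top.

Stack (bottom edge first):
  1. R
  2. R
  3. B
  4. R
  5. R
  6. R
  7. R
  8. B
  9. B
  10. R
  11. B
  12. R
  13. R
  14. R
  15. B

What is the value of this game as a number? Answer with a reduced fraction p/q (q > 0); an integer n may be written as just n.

1 of 15 · R · max L −∞ · min R 0 = -1
2 of 15 · RR · max L −∞ · min R -1 = -2
3 of 15 · RRB · max L -2 · min R -1 = -3/2
4 of 15 · RRBR · max L -2 · min R -3/2 = -7/4
5 of 15 · RRBRR · max L -2 · min R -7/4 = -15/8
6 of 15 · RRBRRR · max L -2 · min R -15/8 = -31/16
7 of 15 · RRBRRRR · max L -2 · min R -31/16 = -63/32
8 of 15 · RRBRRRRB · max L -63/32 · min R -31/16 = -125/64
9 of 15 · RRBRRRRBB · max L -125/64 · min R -31/16 = -249/128
10 of 15 · RRBRRRRBBR · max L -125/64 · min R -249/128 = -499/256
11 of 15 · RRBRRRRBBRB · max L -499/256 · min R -249/128 = -997/512
12 of 15 · RRBRRRRBBRBR · max L -499/256 · min R -997/512 = -1995/1024
13 of 15 · RRBRRRRBBRBRR · max L -499/256 · min R -1995/1024 = -3991/2048
14 of 15 · RRBRRRRBBRBRRR · max L -499/256 · min R -3991/2048 = -7983/4096
15 of 15 · RRBRRRRBBRBRRRB · max L -7983/4096 · min R -3991/2048 = -15965/8192

-15965/8192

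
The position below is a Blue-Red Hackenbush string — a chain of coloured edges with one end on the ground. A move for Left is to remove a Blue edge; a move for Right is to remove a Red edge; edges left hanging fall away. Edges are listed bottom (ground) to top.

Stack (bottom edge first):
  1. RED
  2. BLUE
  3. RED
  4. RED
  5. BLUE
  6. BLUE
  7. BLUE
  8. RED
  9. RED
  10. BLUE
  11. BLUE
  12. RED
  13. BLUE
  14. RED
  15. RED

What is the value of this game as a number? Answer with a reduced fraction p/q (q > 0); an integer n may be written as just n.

Build g(s[:k]) for k = 1..15, string s = RED BLUE RED RED BLUE BLUE BLUE RED RED BLUE BLUE RED BLUE RED RED.
1 of 15 · R · max L −∞ · min R 0 → -1
2 of 15 · RB · max L -1 · min R 0 → -1/2
3 of 15 · RBR · max L -1 · min R -1/2 → -3/4
4 of 15 · RBRR · max L -1 · min R -3/4 → -7/8
5 of 15 · RBRRB · max L -7/8 · min R -3/4 → -13/16
6 of 15 · RBRRBB · max L -13/16 · min R -3/4 → -25/32
7 of 15 · RBRRBBB · max L -25/32 · min R -3/4 → -49/64
8 of 15 · RBRRBBBR · max L -25/32 · min R -49/64 → -99/128
9 of 15 · RBRRBBBRR · max L -25/32 · min R -99/128 → -199/256
10 of 15 · RBRRBBBRRB · max L -199/256 · min R -99/128 → -397/512
11 of 15 · RBRRBBBRRBB · max L -397/512 · min R -99/128 → -793/1024
12 of 15 · RBRRBBBRRBBR · max L -397/512 · min R -793/1024 → -1587/2048
13 of 15 · RBRRBBBRRBBRB · max L -1587/2048 · min R -793/1024 → -3173/4096
14 of 15 · RBRRBBBRRBBRBR · max L -1587/2048 · min R -3173/4096 → -6347/8192
15 of 15 · RBRRBBBRRBBRBRR · max L -1587/2048 · min R -6347/8192 → -12695/16384

-12695/16384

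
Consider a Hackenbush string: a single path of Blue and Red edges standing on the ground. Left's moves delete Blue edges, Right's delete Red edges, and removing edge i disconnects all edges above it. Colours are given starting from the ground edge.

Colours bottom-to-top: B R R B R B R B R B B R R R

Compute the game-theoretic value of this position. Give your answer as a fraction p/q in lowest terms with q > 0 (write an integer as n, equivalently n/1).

B: Left { 0 }, Right { · } gives simplest 1
BR: Left { 0 }, Right { 1 } gives simplest 1/2
BRR: Left { 0 }, Right { 1/2; 1 } gives simplest 1/4
BRRB: Left { 0; 1/4 }, Right { 1/2; 1 } gives simplest 3/8
BRRBR: Left { 0; 1/4 }, Right { 3/8; 1/2; 1 } gives simplest 5/16
BRRBRB: Left { 0; 1/4; 5/16 }, Right { 3/8; 1/2; 1 } gives simplest 11/32
BRRBRBR: Left { 0; 1/4; 5/16 }, Right { 11/32; 3/8; 1/2; 1 } gives simplest 21/64
BRRBRBRB: Left { 0; 1/4; 5/16; 21/64 }, Right { 11/32; 3/8; 1/2; 1 } gives simplest 43/128
BRRBRBRBR: Left { 0; 1/4; 5/16; 21/64 }, Right { 43/128; 11/32; 3/8; 1/2; 1 } gives simplest 85/256
BRRBRBRBRB: Left { 0; 1/4; 5/16; 21/64; 85/256 }, Right { 43/128; 11/32; 3/8; 1/2; 1 } gives simplest 171/512
BRRBRBRBRBB: Left { 0; 1/4; 5/16; 21/64; 85/256; 171/512 }, Right { 43/128; 11/32; 3/8; 1/2; 1 } gives simplest 343/1024
BRRBRBRBRBBR: Left { 0; 1/4; 5/16; 21/64; 85/256; 171/512 }, Right { 343/1024; 43/128; 11/32; 3/8; 1/2; 1 } gives simplest 685/2048
BRRBRBRBRBBRR: Left { 0; 1/4; 5/16; 21/64; 85/256; 171/512 }, Right { 685/2048; 343/1024; 43/128; 11/32; 3/8; 1/2; 1 } gives simplest 1369/4096
BRRBRBRBRBBRRR: Left { 0; 1/4; 5/16; 21/64; 85/256; 171/512 }, Right { 1369/4096; 685/2048; 343/1024; 43/128; 11/32; 3/8; 1/2; 1 } gives simplest 2737/8192

2737/8192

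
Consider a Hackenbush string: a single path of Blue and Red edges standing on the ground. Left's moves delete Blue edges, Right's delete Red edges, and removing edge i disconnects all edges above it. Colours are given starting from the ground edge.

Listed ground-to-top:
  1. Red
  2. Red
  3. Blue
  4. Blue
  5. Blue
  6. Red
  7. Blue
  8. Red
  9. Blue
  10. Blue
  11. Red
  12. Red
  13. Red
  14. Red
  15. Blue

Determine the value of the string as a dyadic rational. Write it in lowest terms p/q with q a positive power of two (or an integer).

-9533/8192

Recurse on prefixes of the 15-edge string Red Red Blue Blue Blue Red Blue Red Blue Blue Red Red Red Red Blue:
g_1 [R]  L=[none]  R=[0]  → -1
g_2 [RR]  L=[none]  R=[-1,0]  → -2
g_3 [RRB]  L=[-2]  R=[-1,0]  → -3/2
g_4 [RRBB]  L=[-2,-3/2]  R=[-1,0]  → -5/4
g_5 [RRBBB]  L=[-2,-3/2,-5/4]  R=[-1,0]  → -9/8
g_6 [RRBBBR]  L=[-2,-3/2,-5/4]  R=[-9/8,-1,0]  → -19/16
g_7 [RRBBBRB]  L=[-2,-3/2,-5/4,-19/16]  R=[-9/8,-1,0]  → -37/32
g_8 [RRBBBRBR]  L=[-2,-3/2,-5/4,-19/16]  R=[-37/32,-9/8,-1,0]  → -75/64
g_9 [RRBBBRBRB]  L=[-2,-3/2,-5/4,-19/16,-75/64]  R=[-37/32,-9/8,-1,0]  → -149/128
g_10 [RRBBBRBRBB]  L=[-2,-3/2,-5/4,-19/16,-75/64,-149/128]  R=[-37/32,-9/8,-1,0]  → -297/256
g_11 [RRBBBRBRBBR]  L=[-2,-3/2,-5/4,-19/16,-75/64,-149/128]  R=[-297/256,-37/32,-9/8,-1,0]  → -595/512
g_12 [RRBBBRBRBBRR]  L=[-2,-3/2,-5/4,-19/16,-75/64,-149/128]  R=[-595/512,-297/256,-37/32,-9/8,-1,0]  → -1191/1024
g_13 [RRBBBRBRBBRRR]  L=[-2,-3/2,-5/4,-19/16,-75/64,-149/128]  R=[-1191/1024,-595/512,-297/256,-37/32,-9/8,-1,0]  → -2383/2048
g_14 [RRBBBRBRBBRRRR]  L=[-2,-3/2,-5/4,-19/16,-75/64,-149/128]  R=[-2383/2048,-1191/1024,-595/512,-297/256,-37/32,-9/8,-1,0]  → -4767/4096
g_15 [RRBBBRBRBBRRRRB]  L=[-2,-3/2,-5/4,-19/16,-75/64,-149/128,-4767/4096]  R=[-2383/2048,-1191/1024,-595/512,-297/256,-37/32,-9/8,-1,0]  → -9533/8192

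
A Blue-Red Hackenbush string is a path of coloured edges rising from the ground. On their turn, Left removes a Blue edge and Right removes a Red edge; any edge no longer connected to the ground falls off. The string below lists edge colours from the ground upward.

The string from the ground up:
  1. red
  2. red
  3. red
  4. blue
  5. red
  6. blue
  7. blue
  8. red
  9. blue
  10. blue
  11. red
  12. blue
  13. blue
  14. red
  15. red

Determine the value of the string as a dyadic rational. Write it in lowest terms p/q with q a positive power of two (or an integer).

-10535/4096

Recurse on prefixes of the 15-edge string red red red blue red blue blue red blue blue red blue blue red red:
edge 1 of 15 (red): { — | 0 } = -1
edge 2 of 15 (red): { — | -1; 0 } = -2
edge 3 of 15 (red): { — | -2; -1; 0 } = -3
edge 4 of 15 (blue): { -3 | -2; -1; 0 } = -5/2
edge 5 of 15 (red): { -3 | -5/2; -2; -1; 0 } = -11/4
edge 6 of 15 (blue): { -3; -11/4 | -5/2; -2; -1; 0 } = -21/8
edge 7 of 15 (blue): { -3; -11/4; -21/8 | -5/2; -2; -1; 0 } = -41/16
edge 8 of 15 (red): { -3; -11/4; -21/8 | -41/16; -5/2; -2; -1; 0 } = -83/32
edge 9 of 15 (blue): { -3; -11/4; -21/8; -83/32 | -41/16; -5/2; -2; -1; 0 } = -165/64
edge 10 of 15 (blue): { -3; -11/4; -21/8; -83/32; -165/64 | -41/16; -5/2; -2; -1; 0 } = -329/128
edge 11 of 15 (red): { -3; -11/4; -21/8; -83/32; -165/64 | -329/128; -41/16; -5/2; -2; -1; 0 } = -659/256
edge 12 of 15 (blue): { -3; -11/4; -21/8; -83/32; -165/64; -659/256 | -329/128; -41/16; -5/2; -2; -1; 0 } = -1317/512
edge 13 of 15 (blue): { -3; -11/4; -21/8; -83/32; -165/64; -659/256; -1317/512 | -329/128; -41/16; -5/2; -2; -1; 0 } = -2633/1024
edge 14 of 15 (red): { -3; -11/4; -21/8; -83/32; -165/64; -659/256; -1317/512 | -2633/1024; -329/128; -41/16; -5/2; -2; -1; 0 } = -5267/2048
edge 15 of 15 (red): { -3; -11/4; -21/8; -83/32; -165/64; -659/256; -1317/512 | -5267/2048; -2633/1024; -329/128; -41/16; -5/2; -2; -1; 0 } = -10535/4096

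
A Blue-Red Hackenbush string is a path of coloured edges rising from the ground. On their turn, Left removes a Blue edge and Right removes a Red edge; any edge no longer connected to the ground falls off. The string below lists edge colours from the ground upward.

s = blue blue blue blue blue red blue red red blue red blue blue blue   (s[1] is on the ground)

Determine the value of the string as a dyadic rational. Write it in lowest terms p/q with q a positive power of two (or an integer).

b: Left { 0 }, Right { · } = simplest 1
bb: Left { 0 1 }, Right { · } = simplest 2
bbb: Left { 0 1 2 }, Right { · } = simplest 3
bbbb: Left { 0 1 2 3 }, Right { · } = simplest 4
bbbbb: Left { 0 1 2 3 4 }, Right { · } = simplest 5
bbbbbr: Left { 0 1 2 3 4 }, Right { 5 } = simplest 9/2
bbbbbrb: Left { 0 1 2 3 4 9/2 }, Right { 5 } = simplest 19/4
bbbbbrbr: Left { 0 1 2 3 4 9/2 }, Right { 19/4 5 } = simplest 37/8
bbbbbrbrr: Left { 0 1 2 3 4 9/2 }, Right { 37/8 19/4 5 } = simplest 73/16
bbbbbrbrrb: Left { 0 1 2 3 4 9/2 73/16 }, Right { 37/8 19/4 5 } = simplest 147/32
bbbbbrbrrbr: Left { 0 1 2 3 4 9/2 73/16 }, Right { 147/32 37/8 19/4 5 } = simplest 293/64
bbbbbrbrrbrb: Left { 0 1 2 3 4 9/2 73/16 293/64 }, Right { 147/32 37/8 19/4 5 } = simplest 587/128
bbbbbrbrrbrbb: Left { 0 1 2 3 4 9/2 73/16 293/64 587/128 }, Right { 147/32 37/8 19/4 5 } = simplest 1175/256
bbbbbrbrrbrbbb: Left { 0 1 2 3 4 9/2 73/16 293/64 587/128 1175/256 }, Right { 147/32 37/8 19/4 5 } = simplest 2351/512

2351/512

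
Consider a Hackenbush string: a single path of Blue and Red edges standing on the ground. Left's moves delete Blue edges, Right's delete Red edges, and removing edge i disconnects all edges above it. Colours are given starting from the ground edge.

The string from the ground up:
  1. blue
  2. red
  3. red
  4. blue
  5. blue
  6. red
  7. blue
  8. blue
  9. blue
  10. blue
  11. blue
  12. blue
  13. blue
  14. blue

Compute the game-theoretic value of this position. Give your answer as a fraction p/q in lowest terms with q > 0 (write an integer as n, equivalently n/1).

1 of 14 · b · max L 0 · min R +∞ => 1
2 of 14 · br · max L 0 · min R 1 => 1/2
3 of 14 · brr · max L 0 · min R 1/2 => 1/4
4 of 14 · brrb · max L 1/4 · min R 1/2 => 3/8
5 of 14 · brrbb · max L 3/8 · min R 1/2 => 7/16
6 of 14 · brrbbr · max L 3/8 · min R 7/16 => 13/32
7 of 14 · brrbbrb · max L 13/32 · min R 7/16 => 27/64
8 of 14 · brrbbrbb · max L 27/64 · min R 7/16 => 55/128
9 of 14 · brrbbrbbb · max L 55/128 · min R 7/16 => 111/256
10 of 14 · brrbbrbbbb · max L 111/256 · min R 7/16 => 223/512
11 of 14 · brrbbrbbbbb · max L 223/512 · min R 7/16 => 447/1024
12 of 14 · brrbbrbbbbbb · max L 447/1024 · min R 7/16 => 895/2048
13 of 14 · brrbbrbbbbbbb · max L 895/2048 · min R 7/16 => 1791/4096
14 of 14 · brrbbrbbbbbbbb · max L 1791/4096 · min R 7/16 => 3583/8192

3583/8192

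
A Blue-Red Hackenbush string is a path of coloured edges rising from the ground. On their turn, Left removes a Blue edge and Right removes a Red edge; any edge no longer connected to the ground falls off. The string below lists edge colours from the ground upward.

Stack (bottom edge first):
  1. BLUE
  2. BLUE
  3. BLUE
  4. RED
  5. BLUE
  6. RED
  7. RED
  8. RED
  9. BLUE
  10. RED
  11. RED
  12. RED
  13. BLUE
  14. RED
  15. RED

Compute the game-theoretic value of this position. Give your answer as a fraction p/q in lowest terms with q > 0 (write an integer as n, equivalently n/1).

10377/4096

B: Left { 0 }, Right {  } => simplest 1
BB: Left { 0 1 }, Right {  } => simplest 2
BBB: Left { 0 1 2 }, Right {  } => simplest 3
BBBR: Left { 0 1 2 }, Right { 3 } => simplest 5/2
BBBRB: Left { 0 1 2 5/2 }, Right { 3 } => simplest 11/4
BBBRBR: Left { 0 1 2 5/2 }, Right { 11/4 3 } => simplest 21/8
BBBRBRR: Left { 0 1 2 5/2 }, Right { 21/8 11/4 3 } => simplest 41/16
BBBRBRRR: Left { 0 1 2 5/2 }, Right { 41/16 21/8 11/4 3 } => simplest 81/32
BBBRBRRRB: Left { 0 1 2 5/2 81/32 }, Right { 41/16 21/8 11/4 3 } => simplest 163/64
BBBRBRRRBR: Left { 0 1 2 5/2 81/32 }, Right { 163/64 41/16 21/8 11/4 3 } => simplest 325/128
BBBRBRRRBRR: Left { 0 1 2 5/2 81/32 }, Right { 325/128 163/64 41/16 21/8 11/4 3 } => simplest 649/256
BBBRBRRRBRRR: Left { 0 1 2 5/2 81/32 }, Right { 649/256 325/128 163/64 41/16 21/8 11/4 3 } => simplest 1297/512
BBBRBRRRBRRRB: Left { 0 1 2 5/2 81/32 1297/512 }, Right { 649/256 325/128 163/64 41/16 21/8 11/4 3 } => simplest 2595/1024
BBBRBRRRBRRRBR: Left { 0 1 2 5/2 81/32 1297/512 }, Right { 2595/1024 649/256 325/128 163/64 41/16 21/8 11/4 3 } => simplest 5189/2048
BBBRBRRRBRRRBRR: Left { 0 1 2 5/2 81/32 1297/512 }, Right { 5189/2048 2595/1024 649/256 325/128 163/64 41/16 21/8 11/4 3 } => simplest 10377/4096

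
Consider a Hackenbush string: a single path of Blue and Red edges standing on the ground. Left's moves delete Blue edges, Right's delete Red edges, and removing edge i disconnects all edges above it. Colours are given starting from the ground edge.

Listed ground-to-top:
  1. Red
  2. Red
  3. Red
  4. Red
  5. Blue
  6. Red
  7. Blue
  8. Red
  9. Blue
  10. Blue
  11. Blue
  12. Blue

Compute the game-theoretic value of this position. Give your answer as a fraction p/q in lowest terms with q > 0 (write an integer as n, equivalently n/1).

edge 1 of 12 (Red): { · | 0 } -> -1
edge 2 of 12 (Red): { · | -1; 0 } -> -2
edge 3 of 12 (Red): { · | -2; -1; 0 } -> -3
edge 4 of 12 (Red): { · | -3; -2; -1; 0 } -> -4
edge 5 of 12 (Blue): { -4 | -3; -2; -1; 0 } -> -7/2
edge 6 of 12 (Red): { -4 | -7/2; -3; -2; -1; 0 } -> -15/4
edge 7 of 12 (Blue): { -4; -15/4 | -7/2; -3; -2; -1; 0 } -> -29/8
edge 8 of 12 (Red): { -4; -15/4 | -29/8; -7/2; -3; -2; -1; 0 } -> -59/16
edge 9 of 12 (Blue): { -4; -15/4; -59/16 | -29/8; -7/2; -3; -2; -1; 0 } -> -117/32
edge 10 of 12 (Blue): { -4; -15/4; -59/16; -117/32 | -29/8; -7/2; -3; -2; -1; 0 } -> -233/64
edge 11 of 12 (Blue): { -4; -15/4; -59/16; -117/32; -233/64 | -29/8; -7/2; -3; -2; -1; 0 } -> -465/128
edge 12 of 12 (Blue): { -4; -15/4; -59/16; -117/32; -233/64; -465/128 | -29/8; -7/2; -3; -2; -1; 0 } -> -929/256

-929/256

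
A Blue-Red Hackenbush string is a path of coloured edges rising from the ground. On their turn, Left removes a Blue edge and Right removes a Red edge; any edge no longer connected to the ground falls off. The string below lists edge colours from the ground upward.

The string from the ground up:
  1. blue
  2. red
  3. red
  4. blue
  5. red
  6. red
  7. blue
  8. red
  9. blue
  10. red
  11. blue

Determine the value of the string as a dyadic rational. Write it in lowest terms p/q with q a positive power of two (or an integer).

g(b) = { 0 |  } gives 1
g(br) = { 0 | 1 } gives 1/2
g(brr) = { 0 | 1/2,1 } gives 1/4
g(brrb) = { 0,1/4 | 1/2,1 } gives 3/8
g(brrbr) = { 0,1/4 | 3/8,1/2,1 } gives 5/16
g(brrbrr) = { 0,1/4 | 5/16,3/8,1/2,1 } gives 9/32
g(brrbrrb) = { 0,1/4,9/32 | 5/16,3/8,1/2,1 } gives 19/64
g(brrbrrbr) = { 0,1/4,9/32 | 19/64,5/16,3/8,1/2,1 } gives 37/128
g(brrbrrbrb) = { 0,1/4,9/32,37/128 | 19/64,5/16,3/8,1/2,1 } gives 75/256
g(brrbrrbrbr) = { 0,1/4,9/32,37/128 | 75/256,19/64,5/16,3/8,1/2,1 } gives 149/512
g(brrbrrbrbrb) = { 0,1/4,9/32,37/128,149/512 | 75/256,19/64,5/16,3/8,1/2,1 } gives 299/1024

299/1024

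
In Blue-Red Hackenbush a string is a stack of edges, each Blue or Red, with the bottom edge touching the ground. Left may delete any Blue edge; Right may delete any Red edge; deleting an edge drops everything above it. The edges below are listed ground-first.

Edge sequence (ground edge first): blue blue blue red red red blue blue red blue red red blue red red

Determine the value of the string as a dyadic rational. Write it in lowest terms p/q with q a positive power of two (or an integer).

9033/4096

G(b) = { 0 | · } gives 1
G(bb) = { 0,1 | · } gives 2
G(bbb) = { 0,1,2 | · } gives 3
G(bbbr) = { 0,1,2 | 3 } gives 5/2
G(bbbrr) = { 0,1,2 | 5/2,3 } gives 9/4
G(bbbrrr) = { 0,1,2 | 9/4,5/2,3 } gives 17/8
G(bbbrrrb) = { 0,1,2,17/8 | 9/4,5/2,3 } gives 35/16
G(bbbrrrbb) = { 0,1,2,17/8,35/16 | 9/4,5/2,3 } gives 71/32
G(bbbrrrbbr) = { 0,1,2,17/8,35/16 | 71/32,9/4,5/2,3 } gives 141/64
G(bbbrrrbbrb) = { 0,1,2,17/8,35/16,141/64 | 71/32,9/4,5/2,3 } gives 283/128
G(bbbrrrbbrbr) = { 0,1,2,17/8,35/16,141/64 | 283/128,71/32,9/4,5/2,3 } gives 565/256
G(bbbrrrbbrbrr) = { 0,1,2,17/8,35/16,141/64 | 565/256,283/128,71/32,9/4,5/2,3 } gives 1129/512
G(bbbrrrbbrbrrb) = { 0,1,2,17/8,35/16,141/64,1129/512 | 565/256,283/128,71/32,9/4,5/2,3 } gives 2259/1024
G(bbbrrrbbrbrrbr) = { 0,1,2,17/8,35/16,141/64,1129/512 | 2259/1024,565/256,283/128,71/32,9/4,5/2,3 } gives 4517/2048
G(bbbrrrbbrbrrbrr) = { 0,1,2,17/8,35/16,141/64,1129/512 | 4517/2048,2259/1024,565/256,283/128,71/32,9/4,5/2,3 } gives 9033/4096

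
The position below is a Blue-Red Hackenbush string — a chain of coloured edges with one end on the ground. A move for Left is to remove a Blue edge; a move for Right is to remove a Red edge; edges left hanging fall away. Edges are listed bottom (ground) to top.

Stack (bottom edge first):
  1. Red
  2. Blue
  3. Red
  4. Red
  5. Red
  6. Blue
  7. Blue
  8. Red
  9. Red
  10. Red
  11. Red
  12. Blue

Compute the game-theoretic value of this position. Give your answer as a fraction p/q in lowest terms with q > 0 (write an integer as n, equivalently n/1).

-1853/2048

R: Left {  }, Right { 0 } gives simplest -1
RB: Left { -1 }, Right { 0 } gives simplest -1/2
RBR: Left { -1 }, Right { -1/2,0 } gives simplest -3/4
RBRR: Left { -1 }, Right { -3/4,-1/2,0 } gives simplest -7/8
RBRRR: Left { -1 }, Right { -7/8,-3/4,-1/2,0 } gives simplest -15/16
RBRRRB: Left { -1,-15/16 }, Right { -7/8,-3/4,-1/2,0 } gives simplest -29/32
RBRRRBB: Left { -1,-15/16,-29/32 }, Right { -7/8,-3/4,-1/2,0 } gives simplest -57/64
RBRRRBBR: Left { -1,-15/16,-29/32 }, Right { -57/64,-7/8,-3/4,-1/2,0 } gives simplest -115/128
RBRRRBBRR: Left { -1,-15/16,-29/32 }, Right { -115/128,-57/64,-7/8,-3/4,-1/2,0 } gives simplest -231/256
RBRRRBBRRR: Left { -1,-15/16,-29/32 }, Right { -231/256,-115/128,-57/64,-7/8,-3/4,-1/2,0 } gives simplest -463/512
RBRRRBBRRRR: Left { -1,-15/16,-29/32 }, Right { -463/512,-231/256,-115/128,-57/64,-7/8,-3/4,-1/2,0 } gives simplest -927/1024
RBRRRBBRRRRB: Left { -1,-15/16,-29/32,-927/1024 }, Right { -463/512,-231/256,-115/128,-57/64,-7/8,-3/4,-1/2,0 } gives simplest -1853/2048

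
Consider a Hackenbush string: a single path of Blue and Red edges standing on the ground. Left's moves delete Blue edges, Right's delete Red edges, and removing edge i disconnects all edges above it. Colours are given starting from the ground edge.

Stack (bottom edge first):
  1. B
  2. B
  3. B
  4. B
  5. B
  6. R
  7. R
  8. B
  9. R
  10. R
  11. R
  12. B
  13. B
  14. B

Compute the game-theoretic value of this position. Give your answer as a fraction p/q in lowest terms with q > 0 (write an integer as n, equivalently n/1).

1 of 14 · B · max L 0 · min R +∞ gives 1
2 of 14 · BB · max L 1 · min R +∞ gives 2
3 of 14 · BBB · max L 2 · min R +∞ gives 3
4 of 14 · BBBB · max L 3 · min R +∞ gives 4
5 of 14 · BBBBB · max L 4 · min R +∞ gives 5
6 of 14 · BBBBBR · max L 4 · min R 5 gives 9/2
7 of 14 · BBBBBRR · max L 4 · min R 9/2 gives 17/4
8 of 14 · BBBBBRRB · max L 17/4 · min R 9/2 gives 35/8
9 of 14 · BBBBBRRBR · max L 17/4 · min R 35/8 gives 69/16
10 of 14 · BBBBBRRBRR · max L 17/4 · min R 69/16 gives 137/32
11 of 14 · BBBBBRRBRRR · max L 17/4 · min R 137/32 gives 273/64
12 of 14 · BBBBBRRBRRRB · max L 273/64 · min R 137/32 gives 547/128
13 of 14 · BBBBBRRBRRRBB · max L 547/128 · min R 137/32 gives 1095/256
14 of 14 · BBBBBRRBRRRBBB · max L 1095/256 · min R 137/32 gives 2191/512

2191/512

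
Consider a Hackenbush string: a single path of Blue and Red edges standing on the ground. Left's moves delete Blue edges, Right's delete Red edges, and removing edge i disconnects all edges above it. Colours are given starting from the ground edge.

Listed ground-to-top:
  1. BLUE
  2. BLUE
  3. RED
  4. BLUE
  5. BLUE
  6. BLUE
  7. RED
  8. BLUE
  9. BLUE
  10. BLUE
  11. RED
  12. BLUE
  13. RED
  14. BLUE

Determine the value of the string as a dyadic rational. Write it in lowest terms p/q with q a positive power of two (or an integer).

edge 1 of 14 (BLUE): { 0 | — } -> 1
edge 2 of 14 (BLUE): { 0,1 | — } -> 2
edge 3 of 14 (RED): { 0,1 | 2 } -> 3/2
edge 4 of 14 (BLUE): { 0,1,3/2 | 2 } -> 7/4
edge 5 of 14 (BLUE): { 0,1,3/2,7/4 | 2 } -> 15/8
edge 6 of 14 (BLUE): { 0,1,3/2,7/4,15/8 | 2 } -> 31/16
edge 7 of 14 (RED): { 0,1,3/2,7/4,15/8 | 31/16,2 } -> 61/32
edge 8 of 14 (BLUE): { 0,1,3/2,7/4,15/8,61/32 | 31/16,2 } -> 123/64
edge 9 of 14 (BLUE): { 0,1,3/2,7/4,15/8,61/32,123/64 | 31/16,2 } -> 247/128
edge 10 of 14 (BLUE): { 0,1,3/2,7/4,15/8,61/32,123/64,247/128 | 31/16,2 } -> 495/256
edge 11 of 14 (RED): { 0,1,3/2,7/4,15/8,61/32,123/64,247/128 | 495/256,31/16,2 } -> 989/512
edge 12 of 14 (BLUE): { 0,1,3/2,7/4,15/8,61/32,123/64,247/128,989/512 | 495/256,31/16,2 } -> 1979/1024
edge 13 of 14 (RED): { 0,1,3/2,7/4,15/8,61/32,123/64,247/128,989/512 | 1979/1024,495/256,31/16,2 } -> 3957/2048
edge 14 of 14 (BLUE): { 0,1,3/2,7/4,15/8,61/32,123/64,247/128,989/512,3957/2048 | 1979/1024,495/256,31/16,2 } -> 7915/4096

7915/4096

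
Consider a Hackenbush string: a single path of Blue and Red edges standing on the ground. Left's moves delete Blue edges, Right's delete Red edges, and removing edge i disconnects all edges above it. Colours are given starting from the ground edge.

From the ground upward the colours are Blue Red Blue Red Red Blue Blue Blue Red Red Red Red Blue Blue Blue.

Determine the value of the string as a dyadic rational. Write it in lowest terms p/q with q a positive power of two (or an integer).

Build G(s[:k]) for k = 1..15, string s = Blue Red Blue Red Red Blue Blue Blue Red Red Red Red Blue Blue Blue.
B: Left { 0 }, Right { ∅ } = simplest 1
BR: Left { 0 }, Right { 1 } = simplest 1/2
BRB: Left { 0 1/2 }, Right { 1 } = simplest 3/4
BRBR: Left { 0 1/2 }, Right { 3/4 1 } = simplest 5/8
BRBRR: Left { 0 1/2 }, Right { 5/8 3/4 1 } = simplest 9/16
BRBRRB: Left { 0 1/2 9/16 }, Right { 5/8 3/4 1 } = simplest 19/32
BRBRRBB: Left { 0 1/2 9/16 19/32 }, Right { 5/8 3/4 1 } = simplest 39/64
BRBRRBBB: Left { 0 1/2 9/16 19/32 39/64 }, Right { 5/8 3/4 1 } = simplest 79/128
BRBRRBBBR: Left { 0 1/2 9/16 19/32 39/64 }, Right { 79/128 5/8 3/4 1 } = simplest 157/256
BRBRRBBBRR: Left { 0 1/2 9/16 19/32 39/64 }, Right { 157/256 79/128 5/8 3/4 1 } = simplest 313/512
BRBRRBBBRRR: Left { 0 1/2 9/16 19/32 39/64 }, Right { 313/512 157/256 79/128 5/8 3/4 1 } = simplest 625/1024
BRBRRBBBRRRR: Left { 0 1/2 9/16 19/32 39/64 }, Right { 625/1024 313/512 157/256 79/128 5/8 3/4 1 } = simplest 1249/2048
BRBRRBBBRRRRB: Left { 0 1/2 9/16 19/32 39/64 1249/2048 }, Right { 625/1024 313/512 157/256 79/128 5/8 3/4 1 } = simplest 2499/4096
BRBRRBBBRRRRBB: Left { 0 1/2 9/16 19/32 39/64 1249/2048 2499/4096 }, Right { 625/1024 313/512 157/256 79/128 5/8 3/4 1 } = simplest 4999/8192
BRBRRBBBRRRRBBB: Left { 0 1/2 9/16 19/32 39/64 1249/2048 2499/4096 4999/8192 }, Right { 625/1024 313/512 157/256 79/128 5/8 3/4 1 } = simplest 9999/16384

9999/16384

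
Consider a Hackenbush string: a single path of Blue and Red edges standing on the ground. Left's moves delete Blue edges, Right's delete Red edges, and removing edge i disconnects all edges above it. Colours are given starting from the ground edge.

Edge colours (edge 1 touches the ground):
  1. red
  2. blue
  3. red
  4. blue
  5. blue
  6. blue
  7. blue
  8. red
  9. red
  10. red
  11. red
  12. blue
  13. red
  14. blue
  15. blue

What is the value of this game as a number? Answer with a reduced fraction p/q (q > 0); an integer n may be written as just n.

edge 1 of 15 (red): { ∅ | 0 } — -1
edge 2 of 15 (blue): { -1 | 0 } — -1/2
edge 3 of 15 (red): { -1 | -1/2; 0 } — -3/4
edge 4 of 15 (blue): { -1; -3/4 | -1/2; 0 } — -5/8
edge 5 of 15 (blue): { -1; -3/4; -5/8 | -1/2; 0 } — -9/16
edge 6 of 15 (blue): { -1; -3/4; -5/8; -9/16 | -1/2; 0 } — -17/32
edge 7 of 15 (blue): { -1; -3/4; -5/8; -9/16; -17/32 | -1/2; 0 } — -33/64
edge 8 of 15 (red): { -1; -3/4; -5/8; -9/16; -17/32 | -33/64; -1/2; 0 } — -67/128
edge 9 of 15 (red): { -1; -3/4; -5/8; -9/16; -17/32 | -67/128; -33/64; -1/2; 0 } — -135/256
edge 10 of 15 (red): { -1; -3/4; -5/8; -9/16; -17/32 | -135/256; -67/128; -33/64; -1/2; 0 } — -271/512
edge 11 of 15 (red): { -1; -3/4; -5/8; -9/16; -17/32 | -271/512; -135/256; -67/128; -33/64; -1/2; 0 } — -543/1024
edge 12 of 15 (blue): { -1; -3/4; -5/8; -9/16; -17/32; -543/1024 | -271/512; -135/256; -67/128; -33/64; -1/2; 0 } — -1085/2048
edge 13 of 15 (red): { -1; -3/4; -5/8; -9/16; -17/32; -543/1024 | -1085/2048; -271/512; -135/256; -67/128; -33/64; -1/2; 0 } — -2171/4096
edge 14 of 15 (blue): { -1; -3/4; -5/8; -9/16; -17/32; -543/1024; -2171/4096 | -1085/2048; -271/512; -135/256; -67/128; -33/64; -1/2; 0 } — -4341/8192
edge 15 of 15 (blue): { -1; -3/4; -5/8; -9/16; -17/32; -543/1024; -2171/4096; -4341/8192 | -1085/2048; -271/512; -135/256; -67/128; -33/64; -1/2; 0 } — -8681/16384

-8681/16384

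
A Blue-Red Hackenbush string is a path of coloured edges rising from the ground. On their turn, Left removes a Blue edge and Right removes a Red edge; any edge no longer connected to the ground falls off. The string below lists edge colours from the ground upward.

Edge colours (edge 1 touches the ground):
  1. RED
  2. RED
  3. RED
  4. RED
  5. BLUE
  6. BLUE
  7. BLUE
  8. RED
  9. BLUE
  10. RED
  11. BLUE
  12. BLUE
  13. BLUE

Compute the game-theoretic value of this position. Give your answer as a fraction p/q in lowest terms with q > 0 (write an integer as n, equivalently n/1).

Build G(s[:k]) for k = 1..13, string s = RED RED RED RED BLUE BLUE BLUE RED BLUE RED BLUE BLUE BLUE.
G_1 [R]  L=[]  R=[0]  ⇒ -1
G_2 [RR]  L=[]  R=[-1; 0]  ⇒ -2
G_3 [RRR]  L=[]  R=[-2; -1; 0]  ⇒ -3
G_4 [RRRR]  L=[]  R=[-3; -2; -1; 0]  ⇒ -4
G_5 [RRRRB]  L=[-4]  R=[-3; -2; -1; 0]  ⇒ -7/2
G_6 [RRRRBB]  L=[-4; -7/2]  R=[-3; -2; -1; 0]  ⇒ -13/4
G_7 [RRRRBBB]  L=[-4; -7/2; -13/4]  R=[-3; -2; -1; 0]  ⇒ -25/8
G_8 [RRRRBBBR]  L=[-4; -7/2; -13/4]  R=[-25/8; -3; -2; -1; 0]  ⇒ -51/16
G_9 [RRRRBBBRB]  L=[-4; -7/2; -13/4; -51/16]  R=[-25/8; -3; -2; -1; 0]  ⇒ -101/32
G_10 [RRRRBBBRBR]  L=[-4; -7/2; -13/4; -51/16]  R=[-101/32; -25/8; -3; -2; -1; 0]  ⇒ -203/64
G_11 [RRRRBBBRBRB]  L=[-4; -7/2; -13/4; -51/16; -203/64]  R=[-101/32; -25/8; -3; -2; -1; 0]  ⇒ -405/128
G_12 [RRRRBBBRBRBB]  L=[-4; -7/2; -13/4; -51/16; -203/64; -405/128]  R=[-101/32; -25/8; -3; -2; -1; 0]  ⇒ -809/256
G_13 [RRRRBBBRBRBBB]  L=[-4; -7/2; -13/4; -51/16; -203/64; -405/128; -809/256]  R=[-101/32; -25/8; -3; -2; -1; 0]  ⇒ -1617/512

-1617/512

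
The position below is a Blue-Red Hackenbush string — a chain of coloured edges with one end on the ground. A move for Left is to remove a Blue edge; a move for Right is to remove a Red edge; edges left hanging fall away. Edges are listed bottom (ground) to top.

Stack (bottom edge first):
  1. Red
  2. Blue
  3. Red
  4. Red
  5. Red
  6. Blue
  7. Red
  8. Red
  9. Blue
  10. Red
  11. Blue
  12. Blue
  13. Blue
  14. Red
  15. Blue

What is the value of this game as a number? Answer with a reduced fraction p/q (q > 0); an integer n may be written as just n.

-15173/16384

Build v(s[:k]) for k = 1..15, string s = Red Blue Red Red Red Blue Red Red Blue Red Blue Blue Blue Red Blue.
R: Left {  }, Right { 0 } -> simplest -1
RB: Left { -1 }, Right { 0 } -> simplest -1/2
RBR: Left { -1 }, Right { -1/2, 0 } -> simplest -3/4
RBRR: Left { -1 }, Right { -3/4, -1/2, 0 } -> simplest -7/8
RBRRR: Left { -1 }, Right { -7/8, -3/4, -1/2, 0 } -> simplest -15/16
RBRRRB: Left { -1, -15/16 }, Right { -7/8, -3/4, -1/2, 0 } -> simplest -29/32
RBRRRBR: Left { -1, -15/16 }, Right { -29/32, -7/8, -3/4, -1/2, 0 } -> simplest -59/64
RBRRRBRR: Left { -1, -15/16 }, Right { -59/64, -29/32, -7/8, -3/4, -1/2, 0 } -> simplest -119/128
RBRRRBRRB: Left { -1, -15/16, -119/128 }, Right { -59/64, -29/32, -7/8, -3/4, -1/2, 0 } -> simplest -237/256
RBRRRBRRBR: Left { -1, -15/16, -119/128 }, Right { -237/256, -59/64, -29/32, -7/8, -3/4, -1/2, 0 } -> simplest -475/512
RBRRRBRRBRB: Left { -1, -15/16, -119/128, -475/512 }, Right { -237/256, -59/64, -29/32, -7/8, -3/4, -1/2, 0 } -> simplest -949/1024
RBRRRBRRBRBB: Left { -1, -15/16, -119/128, -475/512, -949/1024 }, Right { -237/256, -59/64, -29/32, -7/8, -3/4, -1/2, 0 } -> simplest -1897/2048
RBRRRBRRBRBBB: Left { -1, -15/16, -119/128, -475/512, -949/1024, -1897/2048 }, Right { -237/256, -59/64, -29/32, -7/8, -3/4, -1/2, 0 } -> simplest -3793/4096
RBRRRBRRBRBBBR: Left { -1, -15/16, -119/128, -475/512, -949/1024, -1897/2048 }, Right { -3793/4096, -237/256, -59/64, -29/32, -7/8, -3/4, -1/2, 0 } -> simplest -7587/8192
RBRRRBRRBRBBBRB: Left { -1, -15/16, -119/128, -475/512, -949/1024, -1897/2048, -7587/8192 }, Right { -3793/4096, -237/256, -59/64, -29/32, -7/8, -3/4, -1/2, 0 } -> simplest -15173/16384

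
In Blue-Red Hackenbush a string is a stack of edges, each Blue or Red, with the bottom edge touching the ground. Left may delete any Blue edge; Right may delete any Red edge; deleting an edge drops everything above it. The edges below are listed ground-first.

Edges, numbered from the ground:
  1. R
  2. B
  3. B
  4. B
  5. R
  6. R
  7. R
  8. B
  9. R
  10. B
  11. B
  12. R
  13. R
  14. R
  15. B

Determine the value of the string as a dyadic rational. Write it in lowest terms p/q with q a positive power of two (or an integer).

v(R) = { none | 0 } gives -1
v(RB) = { -1 | 0 } gives -1/2
v(RBB) = { -1,-1/2 | 0 } gives -1/4
v(RBBB) = { -1,-1/2,-1/4 | 0 } gives -1/8
v(RBBBR) = { -1,-1/2,-1/4 | -1/8,0 } gives -3/16
v(RBBBRR) = { -1,-1/2,-1/4 | -3/16,-1/8,0 } gives -7/32
v(RBBBRRR) = { -1,-1/2,-1/4 | -7/32,-3/16,-1/8,0 } gives -15/64
v(RBBBRRRB) = { -1,-1/2,-1/4,-15/64 | -7/32,-3/16,-1/8,0 } gives -29/128
v(RBBBRRRBR) = { -1,-1/2,-1/4,-15/64 | -29/128,-7/32,-3/16,-1/8,0 } gives -59/256
v(RBBBRRRBRB) = { -1,-1/2,-1/4,-15/64,-59/256 | -29/128,-7/32,-3/16,-1/8,0 } gives -117/512
v(RBBBRRRBRBB) = { -1,-1/2,-1/4,-15/64,-59/256,-117/512 | -29/128,-7/32,-3/16,-1/8,0 } gives -233/1024
v(RBBBRRRBRBBR) = { -1,-1/2,-1/4,-15/64,-59/256,-117/512 | -233/1024,-29/128,-7/32,-3/16,-1/8,0 } gives -467/2048
v(RBBBRRRBRBBRR) = { -1,-1/2,-1/4,-15/64,-59/256,-117/512 | -467/2048,-233/1024,-29/128,-7/32,-3/16,-1/8,0 } gives -935/4096
v(RBBBRRRBRBBRRR) = { -1,-1/2,-1/4,-15/64,-59/256,-117/512 | -935/4096,-467/2048,-233/1024,-29/128,-7/32,-3/16,-1/8,0 } gives -1871/8192
v(RBBBRRRBRBBRRRB) = { -1,-1/2,-1/4,-15/64,-59/256,-117/512,-1871/8192 | -935/4096,-467/2048,-233/1024,-29/128,-7/32,-3/16,-1/8,0 } gives -3741/16384

-3741/16384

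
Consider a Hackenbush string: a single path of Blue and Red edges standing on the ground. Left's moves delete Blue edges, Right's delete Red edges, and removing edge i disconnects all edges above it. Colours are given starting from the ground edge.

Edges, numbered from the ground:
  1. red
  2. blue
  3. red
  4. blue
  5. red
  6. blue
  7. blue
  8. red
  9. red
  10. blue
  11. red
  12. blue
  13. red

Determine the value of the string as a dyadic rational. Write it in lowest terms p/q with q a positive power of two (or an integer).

Build G(s[:k]) for k = 1..13, string s = red blue red blue red blue blue red red blue red blue red.
edge 1 of 13 (red): { ∅ | 0 } -> -1
edge 2 of 13 (blue): { -1 | 0 } -> -1/2
edge 3 of 13 (red): { -1 | -1/2 0 } -> -3/4
edge 4 of 13 (blue): { -1 -3/4 | -1/2 0 } -> -5/8
edge 5 of 13 (red): { -1 -3/4 | -5/8 -1/2 0 } -> -11/16
edge 6 of 13 (blue): { -1 -3/4 -11/16 | -5/8 -1/2 0 } -> -21/32
edge 7 of 13 (blue): { -1 -3/4 -11/16 -21/32 | -5/8 -1/2 0 } -> -41/64
edge 8 of 13 (red): { -1 -3/4 -11/16 -21/32 | -41/64 -5/8 -1/2 0 } -> -83/128
edge 9 of 13 (red): { -1 -3/4 -11/16 -21/32 | -83/128 -41/64 -5/8 -1/2 0 } -> -167/256
edge 10 of 13 (blue): { -1 -3/4 -11/16 -21/32 -167/256 | -83/128 -41/64 -5/8 -1/2 0 } -> -333/512
edge 11 of 13 (red): { -1 -3/4 -11/16 -21/32 -167/256 | -333/512 -83/128 -41/64 -5/8 -1/2 0 } -> -667/1024
edge 12 of 13 (blue): { -1 -3/4 -11/16 -21/32 -167/256 -667/1024 | -333/512 -83/128 -41/64 -5/8 -1/2 0 } -> -1333/2048
edge 13 of 13 (red): { -1 -3/4 -11/16 -21/32 -167/256 -667/1024 | -1333/2048 -333/512 -83/128 -41/64 -5/8 -1/2 0 } -> -2667/4096

-2667/4096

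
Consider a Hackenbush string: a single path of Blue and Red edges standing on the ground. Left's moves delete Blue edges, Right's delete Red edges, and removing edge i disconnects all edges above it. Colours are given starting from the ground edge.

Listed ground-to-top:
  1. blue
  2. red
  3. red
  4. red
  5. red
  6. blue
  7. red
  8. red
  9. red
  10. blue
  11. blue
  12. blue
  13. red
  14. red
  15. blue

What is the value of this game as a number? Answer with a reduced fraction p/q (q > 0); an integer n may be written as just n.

1139/16384

v_1 [b]  L=[0]  R=[(no moves)]  -> 1
v_2 [br]  L=[0]  R=[1]  -> 1/2
v_3 [brr]  L=[0]  R=[1/2, 1]  -> 1/4
v_4 [brrr]  L=[0]  R=[1/4, 1/2, 1]  -> 1/8
v_5 [brrrr]  L=[0]  R=[1/8, 1/4, 1/2, 1]  -> 1/16
v_6 [brrrrb]  L=[0, 1/16]  R=[1/8, 1/4, 1/2, 1]  -> 3/32
v_7 [brrrrbr]  L=[0, 1/16]  R=[3/32, 1/8, 1/4, 1/2, 1]  -> 5/64
v_8 [brrrrbrr]  L=[0, 1/16]  R=[5/64, 3/32, 1/8, 1/4, 1/2, 1]  -> 9/128
v_9 [brrrrbrrr]  L=[0, 1/16]  R=[9/128, 5/64, 3/32, 1/8, 1/4, 1/2, 1]  -> 17/256
v_10 [brrrrbrrrb]  L=[0, 1/16, 17/256]  R=[9/128, 5/64, 3/32, 1/8, 1/4, 1/2, 1]  -> 35/512
v_11 [brrrrbrrrbb]  L=[0, 1/16, 17/256, 35/512]  R=[9/128, 5/64, 3/32, 1/8, 1/4, 1/2, 1]  -> 71/1024
v_12 [brrrrbrrrbbb]  L=[0, 1/16, 17/256, 35/512, 71/1024]  R=[9/128, 5/64, 3/32, 1/8, 1/4, 1/2, 1]  -> 143/2048
v_13 [brrrrbrrrbbbr]  L=[0, 1/16, 17/256, 35/512, 71/1024]  R=[143/2048, 9/128, 5/64, 3/32, 1/8, 1/4, 1/2, 1]  -> 285/4096
v_14 [brrrrbrrrbbbrr]  L=[0, 1/16, 17/256, 35/512, 71/1024]  R=[285/4096, 143/2048, 9/128, 5/64, 3/32, 1/8, 1/4, 1/2, 1]  -> 569/8192
v_15 [brrrrbrrrbbbrrb]  L=[0, 1/16, 17/256, 35/512, 71/1024, 569/8192]  R=[285/4096, 143/2048, 9/128, 5/64, 3/32, 1/8, 1/4, 1/2, 1]  -> 1139/16384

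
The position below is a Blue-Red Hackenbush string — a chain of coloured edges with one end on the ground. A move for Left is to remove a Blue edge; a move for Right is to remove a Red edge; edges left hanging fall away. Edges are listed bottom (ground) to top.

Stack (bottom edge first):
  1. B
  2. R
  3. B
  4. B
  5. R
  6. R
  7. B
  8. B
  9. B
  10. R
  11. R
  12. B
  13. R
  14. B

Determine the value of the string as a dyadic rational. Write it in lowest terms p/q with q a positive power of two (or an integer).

g_1 [B]  L=[0]  R=[—]  ⇒ 1
g_2 [BR]  L=[0]  R=[1]  ⇒ 1/2
g_3 [BRB]  L=[0, 1/2]  R=[1]  ⇒ 3/4
g_4 [BRBB]  L=[0, 1/2, 3/4]  R=[1]  ⇒ 7/8
g_5 [BRBBR]  L=[0, 1/2, 3/4]  R=[7/8, 1]  ⇒ 13/16
g_6 [BRBBRR]  L=[0, 1/2, 3/4]  R=[13/16, 7/8, 1]  ⇒ 25/32
g_7 [BRBBRRB]  L=[0, 1/2, 3/4, 25/32]  R=[13/16, 7/8, 1]  ⇒ 51/64
g_8 [BRBBRRBB]  L=[0, 1/2, 3/4, 25/32, 51/64]  R=[13/16, 7/8, 1]  ⇒ 103/128
g_9 [BRBBRRBBB]  L=[0, 1/2, 3/4, 25/32, 51/64, 103/128]  R=[13/16, 7/8, 1]  ⇒ 207/256
g_10 [BRBBRRBBBR]  L=[0, 1/2, 3/4, 25/32, 51/64, 103/128]  R=[207/256, 13/16, 7/8, 1]  ⇒ 413/512
g_11 [BRBBRRBBBRR]  L=[0, 1/2, 3/4, 25/32, 51/64, 103/128]  R=[413/512, 207/256, 13/16, 7/8, 1]  ⇒ 825/1024
g_12 [BRBBRRBBBRRB]  L=[0, 1/2, 3/4, 25/32, 51/64, 103/128, 825/1024]  R=[413/512, 207/256, 13/16, 7/8, 1]  ⇒ 1651/2048
g_13 [BRBBRRBBBRRBR]  L=[0, 1/2, 3/4, 25/32, 51/64, 103/128, 825/1024]  R=[1651/2048, 413/512, 207/256, 13/16, 7/8, 1]  ⇒ 3301/4096
g_14 [BRBBRRBBBRRBRB]  L=[0, 1/2, 3/4, 25/32, 51/64, 103/128, 825/1024, 3301/4096]  R=[1651/2048, 413/512, 207/256, 13/16, 7/8, 1]  ⇒ 6603/8192

6603/8192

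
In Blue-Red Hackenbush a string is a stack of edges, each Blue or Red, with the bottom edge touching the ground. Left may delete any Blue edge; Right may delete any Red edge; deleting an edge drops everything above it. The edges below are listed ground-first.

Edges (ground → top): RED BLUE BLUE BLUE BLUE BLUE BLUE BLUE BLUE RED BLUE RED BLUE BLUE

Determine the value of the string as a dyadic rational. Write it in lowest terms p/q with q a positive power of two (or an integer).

-41/8192

Recurse on prefixes of the 14-edge string RED BLUE BLUE BLUE BLUE BLUE BLUE BLUE BLUE RED BLUE RED BLUE BLUE:
G_1 [R]  L=[—]  R=[0]  — -1
G_2 [RB]  L=[-1]  R=[0]  — -1/2
G_3 [RBB]  L=[-1,-1/2]  R=[0]  — -1/4
G_4 [RBBB]  L=[-1,-1/2,-1/4]  R=[0]  — -1/8
G_5 [RBBBB]  L=[-1,-1/2,-1/4,-1/8]  R=[0]  — -1/16
G_6 [RBBBBB]  L=[-1,-1/2,-1/4,-1/8,-1/16]  R=[0]  — -1/32
G_7 [RBBBBBB]  L=[-1,-1/2,-1/4,-1/8,-1/16,-1/32]  R=[0]  — -1/64
G_8 [RBBBBBBB]  L=[-1,-1/2,-1/4,-1/8,-1/16,-1/32,-1/64]  R=[0]  — -1/128
G_9 [RBBBBBBBB]  L=[-1,-1/2,-1/4,-1/8,-1/16,-1/32,-1/64,-1/128]  R=[0]  — -1/256
G_10 [RBBBBBBBBR]  L=[-1,-1/2,-1/4,-1/8,-1/16,-1/32,-1/64,-1/128]  R=[-1/256,0]  — -3/512
G_11 [RBBBBBBBBRB]  L=[-1,-1/2,-1/4,-1/8,-1/16,-1/32,-1/64,-1/128,-3/512]  R=[-1/256,0]  — -5/1024
G_12 [RBBBBBBBBRBR]  L=[-1,-1/2,-1/4,-1/8,-1/16,-1/32,-1/64,-1/128,-3/512]  R=[-5/1024,-1/256,0]  — -11/2048
G_13 [RBBBBBBBBRBRB]  L=[-1,-1/2,-1/4,-1/8,-1/16,-1/32,-1/64,-1/128,-3/512,-11/2048]  R=[-5/1024,-1/256,0]  — -21/4096
G_14 [RBBBBBBBBRBRBB]  L=[-1,-1/2,-1/4,-1/8,-1/16,-1/32,-1/64,-1/128,-3/512,-11/2048,-21/4096]  R=[-5/1024,-1/256,0]  — -41/8192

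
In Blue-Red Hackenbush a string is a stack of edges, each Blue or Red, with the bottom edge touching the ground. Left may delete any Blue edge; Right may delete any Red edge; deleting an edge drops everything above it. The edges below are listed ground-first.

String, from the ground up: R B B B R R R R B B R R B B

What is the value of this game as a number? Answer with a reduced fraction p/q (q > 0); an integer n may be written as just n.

1 of 14 · R · max L −∞ · min R 0 => -1
2 of 14 · RB · max L -1 · min R 0 => -1/2
3 of 14 · RBB · max L -1/2 · min R 0 => -1/4
4 of 14 · RBBB · max L -1/4 · min R 0 => -1/8
5 of 14 · RBBBR · max L -1/4 · min R -1/8 => -3/16
6 of 14 · RBBBRR · max L -1/4 · min R -3/16 => -7/32
7 of 14 · RBBBRRR · max L -1/4 · min R -7/32 => -15/64
8 of 14 · RBBBRRRR · max L -1/4 · min R -15/64 => -31/128
9 of 14 · RBBBRRRRB · max L -31/128 · min R -15/64 => -61/256
10 of 14 · RBBBRRRRBB · max L -61/256 · min R -15/64 => -121/512
11 of 14 · RBBBRRRRBBR · max L -61/256 · min R -121/512 => -243/1024
12 of 14 · RBBBRRRRBBRR · max L -61/256 · min R -243/1024 => -487/2048
13 of 14 · RBBBRRRRBBRRB · max L -487/2048 · min R -243/1024 => -973/4096
14 of 14 · RBBBRRRRBBRRBB · max L -973/4096 · min R -243/1024 => -1945/8192

-1945/8192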